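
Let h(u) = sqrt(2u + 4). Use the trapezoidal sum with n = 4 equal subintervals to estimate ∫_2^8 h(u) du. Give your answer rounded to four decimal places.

Δu = (8 − 2)/4 = 1.5.
h(2) ≈ 2.8284, h(3.5) ≈ 3.3166, h(5) ≈ 3.7417, h(6.5) ≈ 4.1231, h(8) ≈ 4.4721.
T_4 = (Δu/2)·[h(u_0) + 2h(u_1) + 2h(u_2) + 2h(u_3) + h(u_4)].
Sum ≈ 22.2475.

22.2475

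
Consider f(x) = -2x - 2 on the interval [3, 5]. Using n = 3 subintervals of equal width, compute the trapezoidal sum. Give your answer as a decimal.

Δx = (5 − 3)/3 = 2/3.
f(3) = -8, f(11/3) = -28/3, f(13/3) = -32/3, f(5) = -12.
T_3 = (Δx/2)·[f(x_0) + 2f(x_1) + 2f(x_2) + f(x_3)].
Sum = -20.

-20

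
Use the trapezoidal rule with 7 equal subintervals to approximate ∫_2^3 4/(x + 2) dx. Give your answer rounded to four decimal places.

0.8927

Δx = (3 − 2)/7 = 1/7.
f(2) = 1, f(15/7) = 28/29, f(16/7) = 14/15, f(17/7) = 28/31, f(18/7) = 0.875, f(19/7) = 28/33, f(20/7) = 14/17, f(3) = 0.8.
T_7 = (Δx/2)·[f(x_0) + 2f(x_1) + ... + 2f(x_{6}) + f(x_7)].
Sum ≈ 0.8927.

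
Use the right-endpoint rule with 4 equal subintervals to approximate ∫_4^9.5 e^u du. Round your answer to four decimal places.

24485.4409

Δu = (9.5 − 4)/4 = 1.375.
Right endpoints: 5.375, 6.75, 8.125, 9.5.
f(5.375) ≈ 215.9399, f(6.75) ≈ 854.0588, f(8.125) ≈ 3377.8679, f(9.5) ≈ 13359.7268.
Sum = Δu · [f(5.375) + f(6.75) + f(8.125) + f(9.5)].
Sum ≈ 24485.4409.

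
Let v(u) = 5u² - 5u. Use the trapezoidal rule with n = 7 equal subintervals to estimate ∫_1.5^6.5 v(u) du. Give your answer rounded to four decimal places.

354.2092

Δu = (6.5 − 1.5)/7 = 5/7.
v(1.5) = 3.75, v(31/14) = 2635/196, v(41/14) = 5535/196, v(51/14) = 9435/196, v(61/14) = 14335/196, v(71/14) = 20235/196, v(81/14) = 27135/196, v(6.5) = 178.75.
T_7 = (Δu/2)·[v(u_0) + 2v(u_1) + ... + 2v(u_{6}) + v(u_7)].
Sum ≈ 354.2092.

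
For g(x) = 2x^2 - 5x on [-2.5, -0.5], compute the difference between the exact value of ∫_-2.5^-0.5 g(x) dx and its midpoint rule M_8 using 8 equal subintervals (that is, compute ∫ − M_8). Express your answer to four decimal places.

0.0208

Exact integral: ∫_-2.5^-0.5 g(x) dx ≈ 25.333333.
M_8 = 25.3125.
Error ≈ 25.333333 − 25.3125 ≈ 0.0208.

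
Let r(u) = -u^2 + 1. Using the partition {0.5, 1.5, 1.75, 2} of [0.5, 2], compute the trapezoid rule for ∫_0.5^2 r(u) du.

Subinterval widths: 1, 0.25, 0.25.
r(0.5) = 0.75, r(1.5) = -1.25, r(1.75) = -2.0625, r(2) = -3.
On each subinterval the trapezoid contributes (Δu_i/2)·[r(u_{i-1}) + r(u_i)].
Sum = -1.296875.

-1.296875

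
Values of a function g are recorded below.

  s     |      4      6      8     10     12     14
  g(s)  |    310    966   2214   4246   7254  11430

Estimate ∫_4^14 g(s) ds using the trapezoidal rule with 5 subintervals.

41100

Δs = 2.
T_5 = (2/2)·[310 + 2·966 + 2·2214 + 2·4246 + 2·7254 + 11430] = 41100.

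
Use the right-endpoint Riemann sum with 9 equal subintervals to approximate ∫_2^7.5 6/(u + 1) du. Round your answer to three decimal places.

5.871

Δu = (7.5 − 2)/9 = 11/18.
Right endpoints: 47/18, 29/9, 23/6, 40/9, 91/18, 17/3, 113/18, 62/9, 7.5.
f(47/18) = 108/65, f(29/9) = 27/19, f(23/6) = 36/29, f(40/9) = 54/49, f(91/18) = 108/109, f(17/3) = 0.9, f(113/18) = 108/131, f(62/9) = 54/71, f(7.5) = 12/17.
Sum = Δu · [f(47/18) + f(29/9) + f(23/6) + ...].
Sum ≈ 5.871.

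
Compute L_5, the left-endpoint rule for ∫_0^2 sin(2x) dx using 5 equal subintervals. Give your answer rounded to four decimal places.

0.9336

Δx = (2 − 0)/5 = 0.4.
Left endpoints: 0, 0.4, 0.8, 1.2, 1.6.
f(0) ≈ 0.0000, f(0.4) ≈ 0.7174, f(0.8) ≈ 0.9996, f(1.2) ≈ 0.6755, f(1.6) ≈ -0.0584.
Sum = Δx · [f(0) + f(0.4) + f(0.8) + f(1.2) + f(1.6)].
Sum ≈ 0.9336.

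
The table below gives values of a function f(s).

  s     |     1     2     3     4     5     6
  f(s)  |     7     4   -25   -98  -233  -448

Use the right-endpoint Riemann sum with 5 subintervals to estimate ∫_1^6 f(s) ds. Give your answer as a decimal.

Δs = 1.
Sum = 1·[4 + (-25) + (-98) + (-233) + (-448)] = -800.

-800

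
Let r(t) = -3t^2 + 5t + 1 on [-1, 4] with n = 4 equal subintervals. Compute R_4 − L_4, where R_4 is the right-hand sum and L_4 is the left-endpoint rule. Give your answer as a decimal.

R_4 = -38.90625.
L_4 = -13.90625.
R_4 − L_4 = -25.

-25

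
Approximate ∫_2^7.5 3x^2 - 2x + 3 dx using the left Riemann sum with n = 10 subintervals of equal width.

338.875625

Δx = (7.5 − 2)/10 = 0.55.
Left endpoints: 2, 2.55, 3.1, 3.65, 4.2, 4.75, 5.3, 5.85, 6.4, 6.95.
f(2) = 11, f(2.55) = 17.4075, f(3.1) = 25.63, f(3.65) = 35.6675, f(4.2) = 47.52, f(4.75) = 61.1875, f(5.3) = 76.67, f(5.85) = 93.9675, f(6.4) = 113.08, f(6.95) = 134.0075.
Sum = Δx · [f(2) + f(2.55) + f(3.1) + ...].
Sum = 338.875625.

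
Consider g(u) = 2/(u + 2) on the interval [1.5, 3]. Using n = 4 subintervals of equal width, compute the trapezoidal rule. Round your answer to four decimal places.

Δu = (3 − 1.5)/4 = 0.375.
g(1.5) = 4/7, g(1.875) = 16/31, g(2.25) = 8/17, g(2.625) = 16/37, g(3) = 0.4.
T_4 = (Δu/2)·[g(u_0) + 2g(u_1) + 2g(u_2) + 2g(u_3) + g(u_4)].
Sum ≈ 0.7143.

0.7143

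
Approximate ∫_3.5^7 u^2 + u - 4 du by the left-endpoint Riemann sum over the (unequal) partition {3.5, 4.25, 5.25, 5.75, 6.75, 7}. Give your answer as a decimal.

88.421875

Subinterval widths: 0.75, 1, 0.5, 1, 0.25.
Left endpoints: 3.5, 4.25, 5.25, 5.75, 6.75.
f(3.5) = 11.75, f(4.25) = 18.3125, f(5.25) = 28.8125, f(5.75) = 34.8125, f(6.75) = 48.3125.
Sum = Σ Δu_i · f(u_i).
Sum = 88.421875.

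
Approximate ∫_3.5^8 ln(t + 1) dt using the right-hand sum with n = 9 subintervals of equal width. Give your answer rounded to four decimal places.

Δt = (8 − 3.5)/9 = 0.5.
Right endpoints: 4, 4.5, 5, 5.5, 6, 6.5, 7, 7.5, 8.
f(4) ≈ 1.6094, f(4.5) ≈ 1.7047, f(5) ≈ 1.7918, f(5.5) ≈ 1.8718, f(6) ≈ 1.9459, f(6.5) ≈ 2.0149, f(7) ≈ 2.0794, f(7.5) ≈ 2.1401, f(8) ≈ 2.1972.
Sum = Δt · [f(4) + f(4.5) + f(5) + ...].
Sum ≈ 8.6776.

8.6776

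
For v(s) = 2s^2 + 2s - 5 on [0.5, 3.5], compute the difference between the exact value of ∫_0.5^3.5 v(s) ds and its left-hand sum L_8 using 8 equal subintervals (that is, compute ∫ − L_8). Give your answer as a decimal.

Exact integral: ∫_0.5^3.5 v(s) ds = 25.5.
L_8 = 20.015625.
Error = 25.5 − 20.015625 = 5.484375.

5.484375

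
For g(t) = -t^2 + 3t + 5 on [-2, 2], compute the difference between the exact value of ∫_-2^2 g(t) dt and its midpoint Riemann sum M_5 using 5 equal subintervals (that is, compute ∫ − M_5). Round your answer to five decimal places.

-0.21333

Exact integral: ∫_-2^2 g(t) dt ≈ 14.6666667.
M_5 = 14.88.
Error ≈ 14.6666667 − 14.88 ≈ -0.21333.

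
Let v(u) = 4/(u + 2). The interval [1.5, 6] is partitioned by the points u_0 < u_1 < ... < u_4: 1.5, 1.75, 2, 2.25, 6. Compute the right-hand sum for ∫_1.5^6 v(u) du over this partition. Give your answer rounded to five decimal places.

2.62696

Subinterval widths: 0.25, 0.25, 0.25, 3.75.
Right endpoints: 1.75, 2, 2.25, 6.
v(1.75) = 16/15, v(2) = 1, v(2.25) = 16/17, v(6) = 0.5.
Sum = Σ Δu_i · v(u_i).
Sum ≈ 2.62696.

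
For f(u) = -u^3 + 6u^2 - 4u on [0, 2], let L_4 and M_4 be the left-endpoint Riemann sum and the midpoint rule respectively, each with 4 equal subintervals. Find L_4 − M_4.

L_4 = 2.25.
M_4 = 3.875.
L_4 − M_4 = -1.625.

-1.625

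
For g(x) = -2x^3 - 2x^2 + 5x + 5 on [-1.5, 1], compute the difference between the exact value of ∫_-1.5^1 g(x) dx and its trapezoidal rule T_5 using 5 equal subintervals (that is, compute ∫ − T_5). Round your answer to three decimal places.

0.052

Exact integral: ∫_-1.5^1 g(x) dx ≈ 8.48958.
T_5 = 8.4375.
Error ≈ 8.48958 − 8.4375 ≈ 0.052.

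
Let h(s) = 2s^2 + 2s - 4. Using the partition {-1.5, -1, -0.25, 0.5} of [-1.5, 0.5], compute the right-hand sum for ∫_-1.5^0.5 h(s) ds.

-7.15625

Subinterval widths: 0.5, 0.75, 0.75.
Right endpoints: -1, -0.25, 0.5.
h(-1) = -4, h(-0.25) = -4.375, h(0.5) = -2.5.
Sum = Σ Δs_i · h(s_i).
Sum = -7.15625.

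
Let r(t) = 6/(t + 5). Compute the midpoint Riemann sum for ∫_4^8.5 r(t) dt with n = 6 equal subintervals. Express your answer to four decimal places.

Δt = (8.5 − 4)/6 = 0.75.
Midpoints: 4.375, 5.125, 5.875, 6.625, 7.375, 8.125.
r(4.375) = 0.64, r(5.125) = 16/27, r(5.875) = 16/29, r(6.625) = 16/31, r(7.375) = 16/33, r(8.125) = 16/35.
Sum = Δt · [r(4.375) + r(5.125) + r(5.875) + ...].
Sum ≈ 2.4318.

2.4318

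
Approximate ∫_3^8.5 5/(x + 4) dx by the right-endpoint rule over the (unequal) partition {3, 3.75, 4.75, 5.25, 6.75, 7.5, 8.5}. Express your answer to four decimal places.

Subinterval widths: 0.75, 1, 0.5, 1.5, 0.75, 1.
Right endpoints: 3.75, 4.75, 5.25, 6.75, 7.5, 8.5.
f(3.75) = 20/31, f(4.75) = 4/7, f(5.25) = 20/37, f(6.75) = 20/43, f(7.5) = 10/23, f(8.5) = 0.4.
Sum = Σ Δx_i · f(x_i).
Sum ≈ 2.7493.

2.7493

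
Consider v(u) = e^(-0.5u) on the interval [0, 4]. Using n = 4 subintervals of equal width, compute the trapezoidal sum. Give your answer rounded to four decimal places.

Δu = (4 − 0)/4 = 1.
v(0) ≈ 1.0000, v(1) ≈ 0.6065, v(2) ≈ 0.3679, v(3) ≈ 0.2231, v(4) ≈ 0.1353.
T_4 = (Δu/2)·[v(u_0) + 2v(u_1) + 2v(u_2) + 2v(u_3) + v(u_4)].
Sum ≈ 1.7652.

1.7652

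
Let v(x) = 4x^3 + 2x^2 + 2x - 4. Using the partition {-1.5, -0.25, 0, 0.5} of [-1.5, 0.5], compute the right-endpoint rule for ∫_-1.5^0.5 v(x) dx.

Subinterval widths: 1.25, 0.25, 0.5.
Right endpoints: -0.25, 0, 0.5.
v(-0.25) = -4.4375, v(0) = -4, v(0.5) = -2.
Sum = Σ Δx_i · v(x_i).
Sum = -7.546875.

-7.546875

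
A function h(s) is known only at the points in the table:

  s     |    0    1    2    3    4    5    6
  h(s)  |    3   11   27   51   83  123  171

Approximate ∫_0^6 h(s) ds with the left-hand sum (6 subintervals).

298

Δs = 1.
Sum = 1·[3 + 11 + 27 + 51 + 83 + 123] = 298.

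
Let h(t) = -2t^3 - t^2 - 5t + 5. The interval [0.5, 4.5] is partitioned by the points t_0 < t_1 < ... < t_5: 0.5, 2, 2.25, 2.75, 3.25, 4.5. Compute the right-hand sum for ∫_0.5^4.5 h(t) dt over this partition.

-395.2109375

Subinterval widths: 1.5, 0.25, 0.5, 0.5, 1.25.
Right endpoints: 2, 2.25, 2.75, 3.25, 4.5.
h(2) = -25, h(2.25) = -34.09375, h(2.75) = -57.90625, h(3.25) = -90.46875, h(4.5) = -220.
Sum = Σ Δt_i · h(t_i).
Sum = -395.2109375.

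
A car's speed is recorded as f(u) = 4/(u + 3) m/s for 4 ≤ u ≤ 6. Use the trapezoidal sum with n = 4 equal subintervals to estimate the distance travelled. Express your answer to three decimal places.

1.006

Δu = (6 − 4)/4 = 0.5.
f(4) = 4/7, f(4.5) = 8/15, f(5) = 0.5, f(5.5) = 8/17, f(6) = 4/9.
T_4 = (Δu/2)·[f(u_0) + 2f(u_1) + 2f(u_2) + 2f(u_3) + f(u_4)].
Sum ≈ 1.006.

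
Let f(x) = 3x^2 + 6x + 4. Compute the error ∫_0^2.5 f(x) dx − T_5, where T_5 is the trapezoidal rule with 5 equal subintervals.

-0.3125

Exact integral: ∫_0^2.5 f(x) dx = 44.375.
T_5 = 44.6875.
Error = 44.375 − 44.6875 = -0.3125.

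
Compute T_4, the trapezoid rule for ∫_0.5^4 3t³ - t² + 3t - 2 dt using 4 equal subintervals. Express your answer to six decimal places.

195.883789

Δt = (4 − 0.5)/4 = 0.875.
f(0.5) = -0.375, f(1.375) = 4113/512, f(2.25) = 33.859375, f(3.125) = 45651/512, f(4) = 186.
T_4 = (Δt/2)·[f(t_0) + 2f(t_1) + 2f(t_2) + 2f(t_3) + f(t_4)].
Sum ≈ 195.883789.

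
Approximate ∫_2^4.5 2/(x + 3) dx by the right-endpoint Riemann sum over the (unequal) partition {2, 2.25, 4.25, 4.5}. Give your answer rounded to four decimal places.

Subinterval widths: 0.25, 2, 0.25.
Right endpoints: 2.25, 4.25, 4.5.
f(2.25) = 8/21, f(4.25) = 8/29, f(4.5) = 4/15.
Sum = Σ Δx_i · f(x_i).
Sum ≈ 0.7136.

0.7136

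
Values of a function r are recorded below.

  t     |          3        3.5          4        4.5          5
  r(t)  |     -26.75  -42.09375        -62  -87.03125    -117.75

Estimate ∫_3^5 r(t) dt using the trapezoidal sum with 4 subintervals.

Δt = 0.5.
T_4 = (0.5/2)·[(-26.75) + 2·(-42.09375) + 2·(-62) + 2·(-87.03125) + (-117.75)] = -131.6875.

-131.6875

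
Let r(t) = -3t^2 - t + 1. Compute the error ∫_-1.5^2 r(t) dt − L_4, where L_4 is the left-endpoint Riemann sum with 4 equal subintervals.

Exact integral: ∫_-1.5^2 r(t) dt = -8.75.
L_4 = -6.26171875.
Error = -8.75 − (-6.26171875) = -2.48828125.

-2.48828125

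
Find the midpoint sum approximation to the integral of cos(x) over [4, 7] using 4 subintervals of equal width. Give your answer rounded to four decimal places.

1.4475

Δx = (7 − 4)/4 = 0.75.
Midpoints: 4.375, 5.125, 5.875, 6.625.
f(4.375) ≈ -0.3310, f(5.125) ≈ 0.4010, f(5.875) ≈ 0.9178, f(6.625) ≈ 0.9421.
Sum = Δx · [f(4.375) + f(5.125) + f(5.875) + f(6.625)].
Sum ≈ 1.4475.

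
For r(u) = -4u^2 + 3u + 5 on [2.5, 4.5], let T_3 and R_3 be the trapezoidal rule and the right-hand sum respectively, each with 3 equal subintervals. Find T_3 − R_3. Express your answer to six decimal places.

T_3 ≈ -70.25925926.
R_3 ≈ -86.92592593.
T_3 − R_3 ≈ 16.666667.

16.666667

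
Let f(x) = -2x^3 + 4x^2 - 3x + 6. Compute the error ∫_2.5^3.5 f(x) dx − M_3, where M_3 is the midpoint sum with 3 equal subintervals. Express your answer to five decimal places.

-0.12963

Exact integral: ∫_2.5^3.5 f(x) dx ≈ -22.1666667.
M_3 ≈ -22.0370370.
Error ≈ -22.1666667 − (-22.0370370) ≈ -0.12963.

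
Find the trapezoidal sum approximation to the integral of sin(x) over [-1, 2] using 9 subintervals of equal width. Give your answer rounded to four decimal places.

0.9476

Δx = (2 − (-1))/9 = 1/3.
f(-1) ≈ -0.8415, f(-2/3) ≈ -0.6184, f(-1/3) ≈ -0.3272, f(0) ≈ 0.0000, f(1/3) ≈ 0.3272, f(2/3) ≈ 0.6184, f(1) ≈ 0.8415, f(4/3) ≈ 0.9719, f(5/3) ≈ 0.9954, f(2) ≈ 0.9093.
T_9 = (Δx/2)·[f(x_0) + 2f(x_1) + ... + 2f(x_{8}) + f(x_9)].
Sum ≈ 0.9476.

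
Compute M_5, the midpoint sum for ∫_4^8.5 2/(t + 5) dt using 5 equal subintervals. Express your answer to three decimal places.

Δt = (8.5 − 4)/5 = 0.9.
Midpoints: 4.45, 5.35, 6.25, 7.15, 8.05.
f(4.45) = 40/189, f(5.35) = 40/207, f(6.25) = 8/45, f(7.15) = 40/243, f(8.05) = 40/261.
Sum = Δt · [f(4.45) + f(5.35) + f(6.25) + f(7.15) + f(8.05)].
Sum ≈ 0.810.

0.810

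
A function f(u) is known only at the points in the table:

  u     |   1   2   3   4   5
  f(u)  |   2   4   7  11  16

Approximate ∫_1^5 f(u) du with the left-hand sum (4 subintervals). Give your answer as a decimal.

Δu = 1.
Sum = 1·[2 + 4 + 7 + 11] = 24.

24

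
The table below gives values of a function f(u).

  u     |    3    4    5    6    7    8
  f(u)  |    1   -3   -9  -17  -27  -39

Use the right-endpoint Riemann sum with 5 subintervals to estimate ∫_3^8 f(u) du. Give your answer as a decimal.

Δu = 1.
Sum = 1·[(-3) + (-9) + (-17) + (-27) + (-39)] = -95.

-95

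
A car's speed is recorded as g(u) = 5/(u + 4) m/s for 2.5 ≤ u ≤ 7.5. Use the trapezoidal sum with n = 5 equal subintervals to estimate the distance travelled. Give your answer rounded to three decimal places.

2.859

Δu = (7.5 − 2.5)/5 = 1.
g(2.5) = 10/13, g(3.5) = 2/3, g(4.5) = 10/17, g(5.5) = 10/19, g(6.5) = 10/21, g(7.5) = 10/23.
T_5 = (Δu/2)·[g(u_0) + 2g(u_1) + ... + 2g(u_{4}) + g(u_5)].
Sum ≈ 2.859.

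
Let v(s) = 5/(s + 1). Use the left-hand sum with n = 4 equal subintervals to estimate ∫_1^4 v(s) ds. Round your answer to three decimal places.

5.192

Δs = (4 − 1)/4 = 0.75.
Left endpoints: 1, 1.75, 2.5, 3.25.
v(1) = 2.5, v(1.75) = 20/11, v(2.5) = 10/7, v(3.25) = 20/17.
Sum = Δs · [v(1) + v(1.75) + v(2.5) + v(3.25)].
Sum ≈ 5.192.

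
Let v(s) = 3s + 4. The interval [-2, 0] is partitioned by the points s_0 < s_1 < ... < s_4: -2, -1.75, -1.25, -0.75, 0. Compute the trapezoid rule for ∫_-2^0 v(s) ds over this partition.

2

Subinterval widths: 0.25, 0.5, 0.5, 0.75.
v(-2) = -2, v(-1.75) = -1.25, v(-1.25) = 0.25, v(-0.75) = 1.75, v(0) = 4.
On each subinterval the trapezoid contributes (Δs_i/2)·[v(s_{i-1}) + v(s_i)].
Sum = 2.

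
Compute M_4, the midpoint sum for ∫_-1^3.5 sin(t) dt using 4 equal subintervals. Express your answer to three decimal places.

1.558

Δt = (3.5 − (-1))/4 = 1.125.
Midpoints: -0.4375, 0.6875, 1.8125, 2.9375.
f(-0.4375) ≈ -0.424, f(0.6875) ≈ 0.635, f(1.8125) ≈ 0.971, f(2.9375) ≈ 0.203.
Sum = Δt · [f(-0.4375) + f(0.6875) + f(1.8125) + f(2.9375)].
Sum ≈ 1.558.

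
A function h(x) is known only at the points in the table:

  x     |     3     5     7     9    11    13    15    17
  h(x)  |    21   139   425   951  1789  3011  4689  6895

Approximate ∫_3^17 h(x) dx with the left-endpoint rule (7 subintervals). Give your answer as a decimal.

Δx = 2.
Sum = 2·[21 + 139 + 425 + 951 + 1789 + 3011 + 4689] = 22050.

22050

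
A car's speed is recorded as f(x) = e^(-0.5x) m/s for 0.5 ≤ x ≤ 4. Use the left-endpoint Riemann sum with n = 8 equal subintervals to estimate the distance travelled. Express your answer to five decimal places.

Δx = (4 − 0.5)/8 = 0.4375.
Left endpoints: 0.5, 0.9375, 1.375, 1.8125, 2.25, 2.6875, 3.125, 3.5625.
f(0.5) ≈ 0.77880, f(0.9375) ≈ 0.62578, f(1.375) ≈ 0.50283, f(1.8125) ≈ 0.40404, f(2.25) ≈ 0.32465, f(2.6875) ≈ 0.26087, f(3.125) ≈ 0.20961, f(3.5625) ≈ 0.16843.
Sum = Δx · [f(0.5) + f(0.9375) + f(1.375) + ...].
Sum ≈ 1.43282.

1.43282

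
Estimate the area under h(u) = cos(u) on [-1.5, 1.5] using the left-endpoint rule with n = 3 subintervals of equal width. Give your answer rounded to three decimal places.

Δu = (1.5 − (-1.5))/3 = 1.
Left endpoints: -1.5, -0.5, 0.5.
h(-1.5) ≈ 0.071, h(-0.5) ≈ 0.878, h(0.5) ≈ 0.878.
Sum = Δu · [h(-1.5) + h(-0.5) + h(0.5)].
Sum ≈ 1.826.

1.826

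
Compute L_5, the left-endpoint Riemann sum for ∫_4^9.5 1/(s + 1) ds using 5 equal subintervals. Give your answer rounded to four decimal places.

Δs = (9.5 − 4)/5 = 1.1.
Left endpoints: 4, 5.1, 6.2, 7.3, 8.4.
f(4) = 0.2, f(5.1) = 10/61, f(6.2) = 5/36, f(7.3) = 10/83, f(8.4) = 5/47.
Sum = Δs · [f(4) + f(5.1) + f(6.2) + f(7.3) + f(8.4)].
Sum ≈ 0.8027.

0.8027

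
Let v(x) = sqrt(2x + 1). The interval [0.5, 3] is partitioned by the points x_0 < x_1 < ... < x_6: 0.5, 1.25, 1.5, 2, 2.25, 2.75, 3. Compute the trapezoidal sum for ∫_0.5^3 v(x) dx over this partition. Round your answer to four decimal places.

5.2205

Subinterval widths: 0.75, 0.25, 0.5, 0.25, 0.5, 0.25.
v(0.5) ≈ 1.4142, v(1.25) ≈ 1.8708, v(1.5) ≈ 2.0000, v(2) ≈ 2.2361, v(2.25) ≈ 2.3452, v(2.75) ≈ 2.5495, v(3) ≈ 2.6458.
On each subinterval the trapezoid contributes (Δx_i/2)·[v(x_{i-1}) + v(x_i)].
Sum ≈ 5.2205.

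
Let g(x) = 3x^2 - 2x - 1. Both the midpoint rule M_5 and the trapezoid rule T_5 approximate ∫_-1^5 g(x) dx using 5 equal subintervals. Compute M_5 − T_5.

M_5 = 93.84.
T_5 = 100.32.
M_5 − T_5 = -6.48.

-6.48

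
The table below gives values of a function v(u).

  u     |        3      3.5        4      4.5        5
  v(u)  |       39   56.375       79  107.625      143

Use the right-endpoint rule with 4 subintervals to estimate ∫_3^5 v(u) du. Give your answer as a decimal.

193

Δu = 0.5.
Sum = 0.5·[56.375 + 79 + 107.625 + 143] = 193.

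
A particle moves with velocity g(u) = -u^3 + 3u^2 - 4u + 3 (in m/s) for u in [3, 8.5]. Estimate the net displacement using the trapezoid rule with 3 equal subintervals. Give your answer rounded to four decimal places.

-851.5451

Δu = (8.5 − 3)/3 = 11/6.
g(3) = -9, g(29/6) = -12779/216, g(20/3) = -5039/27, g(8.5) = -428.375.
T_3 = (Δu/2)·[g(u_0) + 2g(u_1) + 2g(u_2) + g(u_3)].
Sum ≈ -851.5451.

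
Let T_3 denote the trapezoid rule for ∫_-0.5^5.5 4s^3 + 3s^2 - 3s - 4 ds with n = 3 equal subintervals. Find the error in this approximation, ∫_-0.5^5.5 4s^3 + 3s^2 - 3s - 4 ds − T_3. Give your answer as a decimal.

-132

Exact integral: ∫_-0.5^5.5 f(s) ds = 1012.5.
T_3 = 1144.5.
Error = 1012.5 − 1144.5 = -132.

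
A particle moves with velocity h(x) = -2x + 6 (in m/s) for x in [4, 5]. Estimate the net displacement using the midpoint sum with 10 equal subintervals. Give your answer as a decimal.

-3

Δx = (5 − 4)/10 = 0.1.
Midpoints: 4.05, 4.15, 4.25, 4.35, 4.45, 4.55, 4.65, 4.75, 4.85, 4.95.
h(4.05) = -2.1, h(4.15) = -2.3, h(4.25) = -2.5, h(4.35) = -2.7, h(4.45) = -2.9, h(4.55) = -3.1, h(4.65) = -3.3, h(4.75) = -3.5, h(4.85) = -3.7, h(4.95) = -3.9.
Sum = Δx · [h(4.05) + h(4.15) + h(4.25) + ...].
Sum = -3.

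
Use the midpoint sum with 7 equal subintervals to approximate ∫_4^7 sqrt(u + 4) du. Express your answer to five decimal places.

Δu = (7 − 4)/7 = 3/7.
Midpoints: 59/14, 65/14, 71/14, 5.5, 83/14, 89/14, 95/14.
f(59/14) ≈ 2.86606, f(65/14) ≈ 2.93987, f(71/14) ≈ 3.01188, f(5.5) ≈ 3.08221, f(83/14) ≈ 3.15096, f(89/14) ≈ 3.21825, f(95/14) ≈ 3.28416.
Sum = Δu · [f(59/14) + f(65/14) + f(71/14) + ...].
Sum ≈ 9.23717.

9.23717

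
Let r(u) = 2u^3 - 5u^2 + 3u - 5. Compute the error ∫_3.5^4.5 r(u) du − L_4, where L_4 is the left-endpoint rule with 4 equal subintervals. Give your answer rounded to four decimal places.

7.2396

Exact integral: ∫_3.5^4.5 r(u) du ≈ 56.583333.
L_4 = 49.34375.
Error ≈ 56.583333 − 49.34375 ≈ 7.2396.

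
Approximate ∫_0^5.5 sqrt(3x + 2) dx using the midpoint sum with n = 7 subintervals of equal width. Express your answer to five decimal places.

17.07167

Δx = (5.5 − 0)/7 = 11/14.
Midpoints: 11/28, 33/28, 55/28, 2.75, 99/28, 121/28, 143/28.
f(11/28) ≈ 1.78285, f(33/28) ≈ 2.35281, f(55/28) ≈ 2.80942, f(2.75) ≈ 3.20156, f(99/28) ≈ 3.55065, f(121/28) ≈ 3.86837, f(143/28) ≈ 4.16190.
Sum = Δx · [f(11/28) + f(33/28) + f(55/28) + ...].
Sum ≈ 17.07167.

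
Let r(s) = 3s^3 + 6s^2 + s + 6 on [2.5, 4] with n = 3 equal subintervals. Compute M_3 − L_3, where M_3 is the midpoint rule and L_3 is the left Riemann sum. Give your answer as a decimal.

M_3 = 272.2265625.
L_3 = 224.25.
M_3 − L_3 = 47.9765625.

47.9765625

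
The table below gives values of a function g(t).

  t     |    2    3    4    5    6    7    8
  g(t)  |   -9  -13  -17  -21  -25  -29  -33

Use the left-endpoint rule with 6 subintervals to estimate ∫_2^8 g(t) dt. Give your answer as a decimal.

Δt = 1.
Sum = 1·[(-9) + (-13) + (-17) + (-21) + (-25) + (-29)] = -114.

-114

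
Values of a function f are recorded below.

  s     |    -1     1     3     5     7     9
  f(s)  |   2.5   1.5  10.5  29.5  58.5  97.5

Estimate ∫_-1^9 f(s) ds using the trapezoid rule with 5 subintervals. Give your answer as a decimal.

Δs = 2.
T_5 = (2/2)·[2.5 + 2·1.5 + 2·10.5 + 2·29.5 + 2·58.5 + 97.5] = 300.

300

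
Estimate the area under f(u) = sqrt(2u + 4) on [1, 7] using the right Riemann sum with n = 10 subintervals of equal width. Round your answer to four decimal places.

Δu = (7 − 1)/10 = 0.6.
Right endpoints: 1.6, 2.2, 2.8, 3.4, 4, 4.6, 5.2, 5.8, 6.4, 7.
f(1.6) ≈ 2.6833, f(2.2) ≈ 2.8983, f(2.8) ≈ 3.0984, f(3.4) ≈ 3.2863, f(4) ≈ 3.4641, f(4.6) ≈ 3.6332, f(5.2) ≈ 3.7947, f(5.8) ≈ 3.9497, f(6.4) ≈ 4.0988, f(7) ≈ 4.2426.
Sum = Δu · [f(1.6) + f(2.2) + f(2.8) + ...].
Sum ≈ 21.0896.

21.0896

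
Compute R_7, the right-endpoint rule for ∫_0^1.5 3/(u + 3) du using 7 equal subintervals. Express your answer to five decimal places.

Δu = (1.5 − 0)/7 = 3/14.
Right endpoints: 3/14, 3/7, 9/14, 6/7, 15/14, 9/7, 1.5.
f(3/14) = 14/15, f(3/7) = 0.875, f(9/14) = 14/17, f(6/7) = 7/9, f(15/14) = 14/19, f(9/7) = 0.7, f(1.5) = 2/3.
Sum = Δu · [f(3/14) + f(3/7) + f(9/14) + ...].
Sum ≈ 1.18139.

1.18139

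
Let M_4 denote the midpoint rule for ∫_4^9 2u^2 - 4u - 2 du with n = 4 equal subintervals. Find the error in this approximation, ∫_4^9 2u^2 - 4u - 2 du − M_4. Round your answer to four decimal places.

Exact integral: ∫_4^9 f(u) du ≈ 303.333333.
M_4 = 302.03125.
Error ≈ 303.333333 − 302.03125 ≈ 1.3021.

1.3021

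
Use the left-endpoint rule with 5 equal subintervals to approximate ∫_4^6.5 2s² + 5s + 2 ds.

Δs = (6.5 − 4)/5 = 0.5.
Left endpoints: 4, 4.5, 5, 5.5, 6.
f(4) = 54, f(4.5) = 65, f(5) = 77, f(5.5) = 90, f(6) = 104.
Sum = Δs · [f(4) + f(4.5) + f(5) + f(5.5) + f(6)].
Sum = 195.

195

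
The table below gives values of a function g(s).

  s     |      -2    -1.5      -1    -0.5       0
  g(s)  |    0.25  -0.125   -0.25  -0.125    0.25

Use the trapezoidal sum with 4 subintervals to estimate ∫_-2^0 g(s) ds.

-0.125

Δs = 0.5.
T_4 = (0.5/2)·[0.25 + 2·(-0.125) + 2·(-0.25) + 2·(-0.125) + 0.25] = -0.125.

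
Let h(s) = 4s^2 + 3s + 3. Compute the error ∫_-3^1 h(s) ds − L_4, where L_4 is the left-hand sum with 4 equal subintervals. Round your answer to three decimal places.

-12.667

Exact integral: ∫_-3^1 h(s) ds ≈ 37.33333.
L_4 = 50.
Error ≈ 37.33333 − 50 ≈ -12.667.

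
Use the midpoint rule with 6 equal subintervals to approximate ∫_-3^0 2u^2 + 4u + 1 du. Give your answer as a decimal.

Δu = (0 − (-3))/6 = 0.5.
Midpoints: -2.75, -2.25, -1.75, -1.25, -0.75, -0.25.
f(-2.75) = 5.125, f(-2.25) = 2.125, f(-1.75) = 0.125, f(-1.25) = -0.875, f(-0.75) = -0.875, f(-0.25) = 0.125.
Sum = Δu · [f(-2.75) + f(-2.25) + f(-1.75) + ...].
Sum = 2.875.

2.875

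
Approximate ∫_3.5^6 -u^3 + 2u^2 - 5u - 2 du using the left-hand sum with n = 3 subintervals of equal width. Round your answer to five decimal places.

-181.43519

Δu = (6 − 3.5)/3 = 5/6.
Left endpoints: 3.5, 13/3, 31/6.
f(3.5) = -37.875, f(13/3) = -1822/27, f(31/6) = -24271/216.
Sum = Δu · [f(3.5) + f(13/3) + f(31/6)].
Sum ≈ -181.43519.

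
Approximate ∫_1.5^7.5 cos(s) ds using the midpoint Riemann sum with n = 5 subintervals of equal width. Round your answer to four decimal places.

Δs = (7.5 − 1.5)/5 = 1.2.
Midpoints: 2.1, 3.3, 4.5, 5.7, 6.9.
f(2.1) ≈ -0.5048, f(3.3) ≈ -0.9875, f(4.5) ≈ -0.2108, f(5.7) ≈ 0.8347, f(6.9) ≈ 0.8157.
Sum = Δs · [f(2.1) + f(3.3) + f(4.5) + f(5.7) + f(6.9)].
Sum ≈ -0.0632.

-0.0632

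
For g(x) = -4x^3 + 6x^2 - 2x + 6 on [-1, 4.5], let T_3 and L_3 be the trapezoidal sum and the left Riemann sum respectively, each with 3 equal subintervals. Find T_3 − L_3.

T_3 ≈ -257.277778.
L_3 ≈ -15.277778.
T_3 − L_3 = -242.

-242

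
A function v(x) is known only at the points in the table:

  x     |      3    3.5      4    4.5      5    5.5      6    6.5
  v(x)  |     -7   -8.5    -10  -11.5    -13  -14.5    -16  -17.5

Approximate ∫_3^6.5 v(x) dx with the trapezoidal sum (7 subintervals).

-42.875

Δx = 0.5.
T_7 = (0.5/2)·[(-7) + 2·(-8.5) + 2·(-10) + 2·(-11.5) + 2·(-13) + 2·(-14.5) + 2·(-16) + (-17.5)] = -42.875.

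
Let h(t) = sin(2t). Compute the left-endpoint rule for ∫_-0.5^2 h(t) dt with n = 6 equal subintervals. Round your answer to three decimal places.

0.544

Δt = (2 − (-0.5))/6 = 5/12.
Left endpoints: -0.5, -1/12, 1/3, 0.75, 7/6, 19/12.
h(-0.5) ≈ -0.841, h(-1/12) ≈ -0.166, h(1/3) ≈ 0.618, h(0.75) ≈ 0.997, h(7/6) ≈ 0.723, h(19/12) ≈ -0.025.
Sum = Δt · [h(-0.5) + h(-1/12) + h(1/3) + ...].
Sum ≈ 0.544.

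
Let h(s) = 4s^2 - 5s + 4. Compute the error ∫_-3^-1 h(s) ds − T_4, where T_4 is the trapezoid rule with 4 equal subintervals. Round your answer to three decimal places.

-0.333

Exact integral: ∫_-3^-1 h(s) ds ≈ 62.66667.
T_4 = 63.
Error ≈ 62.66667 − 63 ≈ -0.333.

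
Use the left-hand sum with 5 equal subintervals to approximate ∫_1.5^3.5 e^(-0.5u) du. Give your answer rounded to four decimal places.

0.6589

Δu = (3.5 − 1.5)/5 = 0.4.
Left endpoints: 1.5, 1.9, 2.3, 2.7, 3.1.
f(1.5) ≈ 0.4724, f(1.9) ≈ 0.3867, f(2.3) ≈ 0.3166, f(2.7) ≈ 0.2592, f(3.1) ≈ 0.2122.
Sum = Δu · [f(1.5) + f(1.9) + f(2.3) + f(2.7) + f(3.1)].
Sum ≈ 0.6589.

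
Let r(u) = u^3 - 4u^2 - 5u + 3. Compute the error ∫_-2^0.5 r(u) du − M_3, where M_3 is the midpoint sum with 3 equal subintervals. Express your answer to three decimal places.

-0.904

Exact integral: ∫_-2^0.5 r(u) du ≈ 2.05729.
M_3 ≈ 2.96152.
Error ≈ 2.05729 − 2.96152 ≈ -0.904.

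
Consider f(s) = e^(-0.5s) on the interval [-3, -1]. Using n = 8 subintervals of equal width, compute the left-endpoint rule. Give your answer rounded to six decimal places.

6.027432

Δs = (-1 − (-3))/8 = 0.25.
Left endpoints: -3, -2.75, -2.5, -2.25, -2, -1.75, -1.5, -1.25.
f(-3) ≈ 4.481689, f(-2.75) ≈ 3.955077, f(-2.5) ≈ 3.490343, f(-2.25) ≈ 3.080217, f(-2) ≈ 2.718282, f(-1.75) ≈ 2.398875, f(-1.5) ≈ 2.117000, f(-1.25) ≈ 1.868246.
Sum = Δs · [f(-3) + f(-2.75) + f(-2.5) + ...].
Sum ≈ 6.027432.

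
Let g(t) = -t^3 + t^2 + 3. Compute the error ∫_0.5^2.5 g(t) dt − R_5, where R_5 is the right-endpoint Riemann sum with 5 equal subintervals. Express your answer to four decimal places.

2.0867

Exact integral: ∫_0.5^2.5 g(t) dt ≈ 1.416667.
R_5 = -0.67.
Error ≈ 1.416667 − (-0.67) ≈ 2.0867.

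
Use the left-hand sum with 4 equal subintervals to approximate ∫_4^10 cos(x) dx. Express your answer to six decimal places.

Δx = (10 − 4)/4 = 1.5.
Left endpoints: 4, 5.5, 7, 8.5.
f(4) ≈ -0.653644, f(5.5) ≈ 0.708670, f(7) ≈ 0.753902, f(8.5) ≈ -0.602012.
Sum = Δx · [f(4) + f(5.5) + f(7) + f(8.5)].
Sum ≈ 0.310375.

0.310375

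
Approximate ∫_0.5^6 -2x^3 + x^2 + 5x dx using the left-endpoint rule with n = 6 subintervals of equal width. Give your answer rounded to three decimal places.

Δx = (6 − 0.5)/6 = 11/12.
Left endpoints: 0.5, 17/12, 7/3, 3.25, 25/6, 61/12.
f(0.5) = 2.5, f(17/12) = 2941/864, f(7/3) = -224/27, f(3.25) = -41.84375, f(25/6) = -2875/27, f(61/12) = -182695/864.
Sum = Δx · [f(0.5) + f(17/12) + f(7/3) + ...].
Sum ≈ -331.989.

-331.989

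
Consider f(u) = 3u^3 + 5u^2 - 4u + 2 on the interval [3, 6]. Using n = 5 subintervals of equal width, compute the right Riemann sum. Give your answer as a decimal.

Δu = (6 − 3)/5 = 0.6.
Right endpoints: 3.6, 4.2, 4.8, 5.4, 6.
f(3.6) = 192.368, f(4.2) = 295.664, f(4.8) = 429.776, f(5.4) = 598.592, f(6) = 806.
Sum = Δu · [f(3.6) + f(4.2) + f(4.8) + f(5.4) + f(6)].
Sum = 1393.44.

1393.44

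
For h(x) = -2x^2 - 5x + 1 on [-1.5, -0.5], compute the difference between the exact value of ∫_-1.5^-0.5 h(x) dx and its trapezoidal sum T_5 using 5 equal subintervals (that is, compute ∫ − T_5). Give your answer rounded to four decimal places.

0.0133

Exact integral: ∫_-1.5^-0.5 h(x) dx ≈ 3.833333.
T_5 = 3.82.
Error ≈ 3.833333 − 3.82 ≈ 0.0133.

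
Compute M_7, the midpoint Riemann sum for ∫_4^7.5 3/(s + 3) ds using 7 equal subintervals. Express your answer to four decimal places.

Δs = (7.5 − 4)/7 = 0.5.
Midpoints: 4.25, 4.75, 5.25, 5.75, 6.25, 6.75, 7.25.
f(4.25) = 12/29, f(4.75) = 12/31, f(5.25) = 4/11, f(5.75) = 12/35, f(6.25) = 12/37, f(6.75) = 4/13, f(7.25) = 12/41.
Sum = Δs · [f(4.25) + f(4.75) + f(5.25) + ...].
Sum ≈ 1.2160.

1.2160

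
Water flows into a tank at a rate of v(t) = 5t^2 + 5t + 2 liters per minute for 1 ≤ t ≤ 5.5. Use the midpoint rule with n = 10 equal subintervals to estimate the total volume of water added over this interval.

Δt = (5.5 − 1)/10 = 0.45.
Midpoints: 1.225, 1.675, 2.125, 2.575, 3.025, 3.475, 3.925, 4.375, 4.825, 5.275.
v(1.225) = 15.628125, v(1.675) = 24.403125, v(2.125) = 35.203125, v(2.575) = 48.028125, v(3.025) = 62.878125, v(3.475) = 79.753125, v(3.925) = 98.653125, v(4.375) = 119.578125, v(4.825) = 142.528125, v(5.275) = 167.503125.
Sum = Δt · [v(1.225) + v(1.675) + v(2.125) + ...].
Sum = 357.3703125.

357.3703125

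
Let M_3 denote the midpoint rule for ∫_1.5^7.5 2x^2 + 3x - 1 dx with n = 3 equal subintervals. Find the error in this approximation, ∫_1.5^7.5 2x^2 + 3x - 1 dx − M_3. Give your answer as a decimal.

Exact integral: ∫_1.5^7.5 f(x) dx = 354.
M_3 = 350.
Error = 354 − 350 = 4.

4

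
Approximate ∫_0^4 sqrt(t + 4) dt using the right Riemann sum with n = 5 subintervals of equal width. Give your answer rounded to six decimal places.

Δt = (4 − 0)/5 = 0.8.
Right endpoints: 0.8, 1.6, 2.4, 3.2, 4.
f(0.8) ≈ 2.190890, f(1.6) ≈ 2.366432, f(2.4) ≈ 2.529822, f(3.2) ≈ 2.683282, f(4) ≈ 2.828427.
Sum = Δt · [f(0.8) + f(1.6) + f(2.4) + f(3.2) + f(4)].
Sum ≈ 10.079082.

10.079082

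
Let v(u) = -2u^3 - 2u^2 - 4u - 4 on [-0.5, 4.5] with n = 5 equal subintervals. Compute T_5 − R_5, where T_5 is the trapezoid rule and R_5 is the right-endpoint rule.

T_5 = -337.5.
R_5 = -458.75.
T_5 − R_5 = 121.25.

121.25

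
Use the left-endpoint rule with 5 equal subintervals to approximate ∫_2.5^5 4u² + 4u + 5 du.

175

Δu = (5 − 2.5)/5 = 0.5.
Left endpoints: 2.5, 3, 3.5, 4, 4.5.
f(2.5) = 40, f(3) = 53, f(3.5) = 68, f(4) = 85, f(4.5) = 104.
Sum = Δu · [f(2.5) + f(3) + f(3.5) + f(4) + f(4.5)].
Sum = 175.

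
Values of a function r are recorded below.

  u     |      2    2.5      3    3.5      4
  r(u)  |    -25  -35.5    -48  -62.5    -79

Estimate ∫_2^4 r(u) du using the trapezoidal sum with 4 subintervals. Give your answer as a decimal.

-99

Δu = 0.5.
T_4 = (0.5/2)·[(-25) + 2·(-35.5) + 2·(-48) + 2·(-62.5) + (-79)] = -99.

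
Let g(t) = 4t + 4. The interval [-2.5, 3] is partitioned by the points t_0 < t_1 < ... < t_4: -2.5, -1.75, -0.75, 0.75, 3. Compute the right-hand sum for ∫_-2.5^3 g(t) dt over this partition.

45.25

Subinterval widths: 0.75, 1, 1.5, 2.25.
Right endpoints: -1.75, -0.75, 0.75, 3.
g(-1.75) = -3, g(-0.75) = 1, g(0.75) = 7, g(3) = 16.
Sum = Σ Δt_i · g(t_i).
Sum = 45.25.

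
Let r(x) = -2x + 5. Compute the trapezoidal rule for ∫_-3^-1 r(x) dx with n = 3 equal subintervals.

Δx = (-1 − (-3))/3 = 2/3.
r(-3) = 11, r(-7/3) = 29/3, r(-5/3) = 25/3, r(-1) = 7.
T_3 = (Δx/2)·[r(x_0) + 2r(x_1) + 2r(x_2) + r(x_3)].
Sum = 18.

18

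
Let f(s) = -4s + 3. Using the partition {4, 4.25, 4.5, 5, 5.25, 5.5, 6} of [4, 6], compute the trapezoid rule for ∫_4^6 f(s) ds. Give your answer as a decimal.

-34

Subinterval widths: 0.25, 0.25, 0.5, 0.25, 0.25, 0.5.
f(4) = -13, f(4.25) = -14, f(4.5) = -15, f(5) = -17, f(5.25) = -18, f(5.5) = -19, f(6) = -21.
On each subinterval the trapezoid contributes (Δs_i/2)·[f(s_{i-1}) + f(s_i)].
Sum = -34.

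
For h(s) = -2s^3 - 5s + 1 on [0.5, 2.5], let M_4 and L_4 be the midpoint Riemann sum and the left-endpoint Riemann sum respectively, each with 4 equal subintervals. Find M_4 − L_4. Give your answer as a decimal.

-9.125

M_4 = -32.125.
L_4 = -23.
M_4 − L_4 = -9.125.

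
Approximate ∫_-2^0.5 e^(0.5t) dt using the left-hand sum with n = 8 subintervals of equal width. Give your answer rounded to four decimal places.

1.6929

Δt = (0.5 − (-2))/8 = 0.3125.
Left endpoints: -2, -1.6875, -1.375, -1.0625, -0.75, -0.4375, -0.125, 0.1875.
f(-2) ≈ 0.3679, f(-1.6875) ≈ 0.4301, f(-1.375) ≈ 0.5028, f(-1.0625) ≈ 0.5879, f(-0.75) ≈ 0.6873, f(-0.4375) ≈ 0.8035, f(-0.125) ≈ 0.9394, f(0.1875) ≈ 1.0983.
Sum = Δt · [f(-2) + f(-1.6875) + f(-1.375) + ...].
Sum ≈ 1.6929.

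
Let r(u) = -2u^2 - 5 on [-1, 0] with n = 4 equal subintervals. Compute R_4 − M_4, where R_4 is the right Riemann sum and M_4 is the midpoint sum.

0.21875

R_4 = -5.4375.
M_4 = -5.65625.
R_4 − M_4 = 0.21875.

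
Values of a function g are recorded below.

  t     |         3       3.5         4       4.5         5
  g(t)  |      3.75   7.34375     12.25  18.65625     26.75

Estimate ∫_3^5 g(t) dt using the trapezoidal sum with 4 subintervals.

Δt = 0.5.
T_4 = (0.5/2)·[3.75 + 2·7.34375 + 2·12.25 + 2·18.65625 + 26.75] = 26.75.

26.75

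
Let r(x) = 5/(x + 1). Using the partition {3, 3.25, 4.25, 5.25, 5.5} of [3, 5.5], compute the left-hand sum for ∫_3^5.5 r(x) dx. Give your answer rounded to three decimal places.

Subinterval widths: 0.25, 1, 1, 0.25.
Left endpoints: 3, 3.25, 4.25, 5.25.
r(3) = 1.25, r(3.25) = 20/17, r(4.25) = 20/21, r(5.25) = 0.8.
Sum = Σ Δx_i · r(x_i).
Sum ≈ 2.641.

2.641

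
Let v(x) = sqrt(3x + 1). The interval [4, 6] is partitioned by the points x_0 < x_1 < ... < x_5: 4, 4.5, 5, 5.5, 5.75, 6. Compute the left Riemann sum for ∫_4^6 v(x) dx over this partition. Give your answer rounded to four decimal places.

7.8205

Subinterval widths: 0.5, 0.5, 0.5, 0.25, 0.25.
Left endpoints: 4, 4.5, 5, 5.5, 5.75.
v(4) ≈ 3.6056, v(4.5) ≈ 3.8079, v(5) ≈ 4.0000, v(5.5) ≈ 4.1833, v(5.75) ≈ 4.2720.
Sum = Σ Δx_i · v(x_i).
Sum ≈ 7.8205.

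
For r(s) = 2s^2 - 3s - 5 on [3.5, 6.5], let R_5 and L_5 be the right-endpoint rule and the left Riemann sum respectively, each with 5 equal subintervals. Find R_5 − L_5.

30.6

R_5 = 110.16.
L_5 = 79.56.
R_5 − L_5 = 30.6.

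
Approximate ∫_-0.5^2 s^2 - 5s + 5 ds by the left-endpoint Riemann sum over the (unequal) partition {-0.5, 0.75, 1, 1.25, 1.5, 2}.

10.34375

Subinterval widths: 1.25, 0.25, 0.25, 0.25, 0.5.
Left endpoints: -0.5, 0.75, 1, 1.25, 1.5.
f(-0.5) = 7.75, f(0.75) = 1.8125, f(1) = 1, f(1.25) = 0.3125, f(1.5) = -0.25.
Sum = Σ Δs_i · f(s_i).
Sum = 10.34375.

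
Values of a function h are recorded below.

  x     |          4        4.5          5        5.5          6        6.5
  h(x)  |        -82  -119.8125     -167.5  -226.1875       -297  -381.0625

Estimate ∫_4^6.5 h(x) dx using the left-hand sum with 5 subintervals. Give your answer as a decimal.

-446.25

Δx = 0.5.
Sum = 0.5·[(-82) + (-119.8125) + (-167.5) + (-226.1875) + (-297)] = -446.25.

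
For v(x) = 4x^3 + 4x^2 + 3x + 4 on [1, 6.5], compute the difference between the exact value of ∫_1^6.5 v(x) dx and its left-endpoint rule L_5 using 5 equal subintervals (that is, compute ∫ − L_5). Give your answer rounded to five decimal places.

Exact integral: ∫_1^6.5 v(x) dx ≈ 2232.7708333.
L_5 = 1585.32.
Error ≈ 2232.7708333 − 1585.32 ≈ 647.45083.

647.45083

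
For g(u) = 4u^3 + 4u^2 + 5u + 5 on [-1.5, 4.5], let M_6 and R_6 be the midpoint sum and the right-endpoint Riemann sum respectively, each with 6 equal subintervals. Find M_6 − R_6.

-273

M_6 = 595.
R_6 = 868.
M_6 − R_6 = -273.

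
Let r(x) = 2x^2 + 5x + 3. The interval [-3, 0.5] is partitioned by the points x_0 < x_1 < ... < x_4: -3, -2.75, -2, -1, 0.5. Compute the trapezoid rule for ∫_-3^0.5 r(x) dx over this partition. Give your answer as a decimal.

Subinterval widths: 0.25, 0.75, 1, 1.5.
r(-3) = 6, r(-2.75) = 4.375, r(-2) = 1, r(-1) = 0, r(0.5) = 6.
On each subinterval the trapezoid contributes (Δx_i/2)·[r(x_{i-1}) + r(x_i)].
Sum = 8.3125.

8.3125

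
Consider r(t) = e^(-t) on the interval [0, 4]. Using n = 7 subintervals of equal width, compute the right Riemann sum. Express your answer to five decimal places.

0.72777

Δt = (4 − 0)/7 = 4/7.
Right endpoints: 4/7, 8/7, 12/7, 16/7, 20/7, 24/7, 4.
r(4/7) ≈ 0.56472, r(8/7) ≈ 0.31891, r(12/7) ≈ 0.18009, r(16/7) ≈ 0.10170, r(20/7) ≈ 0.05743, r(24/7) ≈ 0.03243, r(4) ≈ 0.01832.
Sum = Δt · [r(4/7) + r(8/7) + r(12/7) + ...].
Sum ≈ 0.72777.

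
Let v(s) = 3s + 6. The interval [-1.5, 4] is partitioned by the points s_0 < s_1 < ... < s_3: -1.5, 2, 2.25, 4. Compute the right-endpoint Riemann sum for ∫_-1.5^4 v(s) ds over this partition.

Subinterval widths: 3.5, 0.25, 1.75.
Right endpoints: 2, 2.25, 4.
v(2) = 12, v(2.25) = 12.75, v(4) = 18.
Sum = Σ Δs_i · v(s_i).
Sum = 76.6875.

76.6875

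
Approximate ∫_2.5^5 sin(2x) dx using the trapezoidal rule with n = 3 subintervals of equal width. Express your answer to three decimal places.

0.425

Δx = (5 − 2.5)/3 = 5/6.
f(2.5) ≈ -0.959, f(10/3) ≈ 0.374, f(25/6) ≈ 0.887, f(5) ≈ -0.544.
T_3 = (Δx/2)·[f(x_0) + 2f(x_1) + 2f(x_2) + f(x_3)].
Sum ≈ 0.425.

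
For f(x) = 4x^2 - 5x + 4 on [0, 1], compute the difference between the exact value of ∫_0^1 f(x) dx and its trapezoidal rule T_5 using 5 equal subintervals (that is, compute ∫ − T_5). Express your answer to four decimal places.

-0.0267

Exact integral: ∫_0^1 f(x) dx ≈ 2.833333.
T_5 = 2.86.
Error ≈ 2.833333 − 2.86 ≈ -0.0267.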